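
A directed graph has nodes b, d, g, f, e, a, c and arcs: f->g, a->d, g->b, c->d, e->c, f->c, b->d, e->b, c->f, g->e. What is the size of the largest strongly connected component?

4

{c, e, f, g} are all mutually reachable — one SCC of size 4.
{a} is an SCC by itself.
{d} is an SCC by itself.
{b} is an SCC by itself.
The largest has 4 vertices.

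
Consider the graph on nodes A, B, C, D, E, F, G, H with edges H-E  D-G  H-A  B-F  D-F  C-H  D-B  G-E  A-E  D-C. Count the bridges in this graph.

The edges on the cycle D-B-F-D are not bridges since each lies on that cycle.
Every edge lies on some cycle, so there are no bridges.

0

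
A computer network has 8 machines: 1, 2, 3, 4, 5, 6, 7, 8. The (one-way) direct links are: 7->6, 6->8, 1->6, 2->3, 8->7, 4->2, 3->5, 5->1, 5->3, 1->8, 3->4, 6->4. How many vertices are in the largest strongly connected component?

8

{1, 2, 3, 4, 5, 6, 7, 8} are all mutually reachable — one SCC of size 8.
The largest has 8 vertices.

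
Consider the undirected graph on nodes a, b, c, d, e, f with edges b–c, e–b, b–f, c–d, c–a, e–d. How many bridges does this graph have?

The edges on the cycle e-b-c-d-e are not bridges since each lies on that cycle.
But removing b–f disconnects b from f; removing c–a disconnects c from a — these are bridges.
That makes 2 bridges.

2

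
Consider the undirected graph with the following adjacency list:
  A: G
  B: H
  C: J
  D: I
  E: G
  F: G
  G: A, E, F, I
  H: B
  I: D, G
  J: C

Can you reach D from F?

Yes

From F we can reach A, D, E, F, G, I, which includes D.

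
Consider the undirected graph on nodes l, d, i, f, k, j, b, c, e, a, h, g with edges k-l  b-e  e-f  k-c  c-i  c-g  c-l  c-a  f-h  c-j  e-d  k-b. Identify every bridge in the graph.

The edges on the cycle k-c-l-k are not bridges since each lies on that cycle.
But removing b-e disconnects b from e; removing c-i disconnects c from i; removing g-c disconnects g from c; removing f-e disconnects f from e — these are bridges.
In total 9 edges are bridges.

a-c, b-e, b-k, c-g, c-i, c-j, d-e, e-f, f-h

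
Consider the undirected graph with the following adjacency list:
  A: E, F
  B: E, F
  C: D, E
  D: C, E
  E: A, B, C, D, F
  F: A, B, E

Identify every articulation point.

E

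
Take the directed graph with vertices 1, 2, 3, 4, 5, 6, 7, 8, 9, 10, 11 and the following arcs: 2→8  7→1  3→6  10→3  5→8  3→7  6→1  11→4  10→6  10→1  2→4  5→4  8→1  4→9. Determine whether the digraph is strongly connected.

No

There is no directed path from 5 to 10, so the graph is not strongly connected.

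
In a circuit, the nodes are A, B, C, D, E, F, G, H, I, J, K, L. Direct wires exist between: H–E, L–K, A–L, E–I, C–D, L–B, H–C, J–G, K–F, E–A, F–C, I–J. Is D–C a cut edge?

Yes

Removing D–C leaves no path between D and C: the component count goes from 1 to 2. So it is a bridge.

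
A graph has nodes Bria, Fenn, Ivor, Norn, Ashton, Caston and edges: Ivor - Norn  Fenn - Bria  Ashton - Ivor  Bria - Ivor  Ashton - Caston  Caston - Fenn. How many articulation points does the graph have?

Removing Ivor increases the component count from 1 to 2, so Ivor is a cut vertex.
By contrast removing Norn leaves 1 component; it is not a cut vertex. No other vertex is a cut vertex either.

1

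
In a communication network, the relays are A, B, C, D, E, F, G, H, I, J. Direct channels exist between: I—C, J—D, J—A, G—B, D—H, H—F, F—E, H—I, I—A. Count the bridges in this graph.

4

The edges on the cycle J-D-H-I-A-J are not bridges since each lies on that cycle.
But removing G—B disconnects G from B; removing I—C disconnects I from C; removing H—F disconnects H from F; removing F—E disconnects F from E — these are bridges.
That makes 4 bridges.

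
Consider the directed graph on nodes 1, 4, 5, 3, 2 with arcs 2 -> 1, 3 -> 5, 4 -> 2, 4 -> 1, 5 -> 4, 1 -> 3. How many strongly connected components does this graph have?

{1, 2, 3, 4, 5} are all mutually reachable — one SCC of size 5.
That gives 1 strongly connected component.

1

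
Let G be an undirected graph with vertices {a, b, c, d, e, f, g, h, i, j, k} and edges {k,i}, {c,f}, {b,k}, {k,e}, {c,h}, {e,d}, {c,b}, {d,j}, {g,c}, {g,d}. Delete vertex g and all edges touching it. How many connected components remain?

2

With g gone, the remaining components are: {a}; {b, c, d, e, f, h, i, j, k}.
That is 2 components.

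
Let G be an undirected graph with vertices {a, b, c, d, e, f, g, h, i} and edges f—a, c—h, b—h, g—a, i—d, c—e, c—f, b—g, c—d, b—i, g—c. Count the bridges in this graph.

The edges on the cycle g-c-f-a-g are not bridges since each lies on that cycle.
But removing e—c disconnects e from c — this is a bridge.

1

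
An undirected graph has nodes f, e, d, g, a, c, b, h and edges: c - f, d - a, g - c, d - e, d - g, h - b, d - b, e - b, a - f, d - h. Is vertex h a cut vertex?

No

Deleting h leaves 1 component (was 1) (its neighbors b, d remain connected to each other), so h is not a cut vertex.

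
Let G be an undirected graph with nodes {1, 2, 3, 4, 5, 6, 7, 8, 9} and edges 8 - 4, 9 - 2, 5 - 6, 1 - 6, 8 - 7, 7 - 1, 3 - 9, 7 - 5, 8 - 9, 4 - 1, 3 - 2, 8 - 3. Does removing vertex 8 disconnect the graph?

Yes

Deleting 8 raises the number of components from 1 to 2, so 8 is a cut vertex.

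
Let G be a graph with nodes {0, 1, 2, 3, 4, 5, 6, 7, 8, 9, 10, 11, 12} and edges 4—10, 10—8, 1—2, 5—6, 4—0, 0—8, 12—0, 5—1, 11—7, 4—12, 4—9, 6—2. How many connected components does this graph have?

4

3 is isolated — a component by itself.
Starting from 7 we can reach 7, 11. That is one component of size 2.
Starting from 1 we can reach 1, 2, 5, 6. That is one component of size 4.
Starting from 0 we can reach 0, 4, 8, 9, 10, 12. That is one component of size 6.
Total: 4 components.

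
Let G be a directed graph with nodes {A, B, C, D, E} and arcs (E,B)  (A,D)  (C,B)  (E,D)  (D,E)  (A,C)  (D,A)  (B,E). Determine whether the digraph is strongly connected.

Yes

From D we can reach every vertex (A, B, C, D, E), and every vertex can reach D (A, B, C, D, E). So the whole graph is one strongly connected component.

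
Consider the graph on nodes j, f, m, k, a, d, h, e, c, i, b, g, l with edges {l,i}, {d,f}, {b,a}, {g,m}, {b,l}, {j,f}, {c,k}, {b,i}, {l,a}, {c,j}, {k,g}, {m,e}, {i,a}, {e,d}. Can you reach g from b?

No

The component containing b is {a, b, i, l}, and g is not in it.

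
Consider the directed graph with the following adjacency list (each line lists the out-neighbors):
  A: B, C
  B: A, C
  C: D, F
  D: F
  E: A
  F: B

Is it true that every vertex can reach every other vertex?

No

There is no directed path from C to E, so the graph is not strongly connected.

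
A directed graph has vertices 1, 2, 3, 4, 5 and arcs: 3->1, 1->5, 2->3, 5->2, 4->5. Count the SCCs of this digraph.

{1, 2, 3, 5} are all mutually reachable — one SCC of size 4.
{4} is an SCC by itself.
That gives 2 strongly connected components.

2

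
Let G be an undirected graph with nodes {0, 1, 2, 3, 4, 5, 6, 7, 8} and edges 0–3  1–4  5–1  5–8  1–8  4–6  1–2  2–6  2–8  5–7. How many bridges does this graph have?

The edges on the cycle 1-2-6-4-1 are not bridges since each lies on that cycle.
But removing 5–7 disconnects 5 from 7; removing 3–0 disconnects 3 from 0 — these are bridges.
That makes 2 bridges.

2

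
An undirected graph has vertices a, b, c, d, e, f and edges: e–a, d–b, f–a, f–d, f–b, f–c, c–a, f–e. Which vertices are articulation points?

f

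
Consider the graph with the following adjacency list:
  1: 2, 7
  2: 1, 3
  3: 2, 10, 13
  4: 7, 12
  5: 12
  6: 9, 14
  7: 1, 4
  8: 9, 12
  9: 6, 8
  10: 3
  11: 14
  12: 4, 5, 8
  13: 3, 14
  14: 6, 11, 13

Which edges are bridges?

10-3, 11-14, 12-5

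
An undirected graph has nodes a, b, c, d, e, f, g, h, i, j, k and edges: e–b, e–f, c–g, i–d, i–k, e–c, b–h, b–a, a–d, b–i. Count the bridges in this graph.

6

The edges on the cycle b-i-d-a-b are not bridges since each lies on that cycle.
But removing e–b disconnects e from b; removing g–c disconnects g from c; removing h–b disconnects h from b; removing f–e disconnects f from e — these are bridges.
In total 6 edges are bridges.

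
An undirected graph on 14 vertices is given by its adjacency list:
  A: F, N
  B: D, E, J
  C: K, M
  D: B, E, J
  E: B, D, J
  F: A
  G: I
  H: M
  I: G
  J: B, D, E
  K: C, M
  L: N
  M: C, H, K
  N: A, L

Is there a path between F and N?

Yes

From F we can reach A, F, L, N, which includes N.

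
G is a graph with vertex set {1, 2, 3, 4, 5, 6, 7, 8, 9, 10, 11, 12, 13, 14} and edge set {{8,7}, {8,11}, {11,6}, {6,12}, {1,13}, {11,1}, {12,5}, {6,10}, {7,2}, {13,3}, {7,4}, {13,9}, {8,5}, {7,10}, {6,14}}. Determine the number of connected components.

1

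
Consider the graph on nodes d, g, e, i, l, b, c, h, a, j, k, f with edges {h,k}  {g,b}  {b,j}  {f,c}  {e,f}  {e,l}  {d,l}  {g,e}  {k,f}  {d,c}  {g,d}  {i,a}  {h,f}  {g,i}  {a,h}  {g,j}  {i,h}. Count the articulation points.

1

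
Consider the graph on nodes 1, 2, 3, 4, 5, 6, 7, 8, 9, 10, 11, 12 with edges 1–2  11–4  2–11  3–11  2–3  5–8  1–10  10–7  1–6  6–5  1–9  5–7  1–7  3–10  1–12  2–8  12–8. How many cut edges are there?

The edges on the cycle 1-12-8-5-6-1 are not bridges since each lies on that cycle.
But removing 9–1 disconnects 9 from 1; removing 11–4 disconnects 11 from 4 — these are bridges.
That makes 2 bridges.

2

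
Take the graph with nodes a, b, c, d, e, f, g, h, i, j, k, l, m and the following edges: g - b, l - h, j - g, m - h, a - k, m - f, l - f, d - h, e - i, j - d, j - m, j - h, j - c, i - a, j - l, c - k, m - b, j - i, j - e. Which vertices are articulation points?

Removing j increases the component count from 1 to 2, so j is a cut vertex.
By contrast removing c leaves 1 component; it is not a cut vertex. No other vertex is a cut vertex either.

j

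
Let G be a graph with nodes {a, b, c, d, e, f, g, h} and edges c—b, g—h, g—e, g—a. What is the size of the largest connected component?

4

f is isolated — a component by itself.
d is isolated — a component by itself.
Starting from b we can reach b, c. That is one component of size 2.
Starting from a we can reach a, e, g, h. That is one component of size 4.
The largest has 4 vertices.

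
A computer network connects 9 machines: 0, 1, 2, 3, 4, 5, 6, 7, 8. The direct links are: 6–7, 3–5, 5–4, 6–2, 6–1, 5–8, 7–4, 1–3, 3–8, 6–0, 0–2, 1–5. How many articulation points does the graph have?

Removing 6 increases the component count from 1 to 2, so 6 is a cut vertex.
By contrast removing 3 leaves 1 component; it is not a cut vertex. No other vertex is a cut vertex either.

1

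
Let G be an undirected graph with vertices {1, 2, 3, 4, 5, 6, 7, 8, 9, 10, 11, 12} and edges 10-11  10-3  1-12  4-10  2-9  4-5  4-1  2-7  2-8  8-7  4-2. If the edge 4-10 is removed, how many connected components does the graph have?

Before removal there are 2 components.
4-10 is a bridge — removing it separates 4's side from 10's side.
After removal: 3 components.

3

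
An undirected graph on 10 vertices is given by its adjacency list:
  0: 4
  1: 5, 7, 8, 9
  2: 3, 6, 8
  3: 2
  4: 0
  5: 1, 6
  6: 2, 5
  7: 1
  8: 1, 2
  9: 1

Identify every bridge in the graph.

The edges on the cycle 2-8-1-5-6-2 are not bridges since each lies on that cycle.
But removing 2-3 disconnects 2 from 3; removing 4-0 disconnects 4 from 0; removing 1-7 disconnects 1 from 7; removing 1-9 disconnects 1 from 9 — these are bridges.

0-4, 1-7, 1-9, 2-3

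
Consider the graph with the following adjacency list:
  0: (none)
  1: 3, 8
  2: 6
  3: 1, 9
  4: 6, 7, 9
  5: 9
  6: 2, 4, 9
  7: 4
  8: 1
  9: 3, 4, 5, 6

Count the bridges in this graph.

The edges on the cycle 9-6-4-9 are not bridges since each lies on that cycle.
But removing 7-4 disconnects 7 from 4; removing 6-2 disconnects 6 from 2; removing 9-3 disconnects 9 from 3; removing 1-8 disconnects 1 from 8 — these are bridges.
In total 6 edges are bridges.

6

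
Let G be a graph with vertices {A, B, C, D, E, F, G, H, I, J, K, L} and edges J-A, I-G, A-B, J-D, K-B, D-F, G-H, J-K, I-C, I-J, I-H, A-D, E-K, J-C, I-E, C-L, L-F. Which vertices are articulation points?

Removing I increases the component count from 1 to 2, so I is a cut vertex.
By contrast removing A leaves 1 component; it is not a cut vertex. No other vertex is a cut vertex either.

I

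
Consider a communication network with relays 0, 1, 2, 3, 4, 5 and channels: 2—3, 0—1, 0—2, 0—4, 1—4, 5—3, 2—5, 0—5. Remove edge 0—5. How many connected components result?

1

0 and 5 are still connected via 0-2-5, so the component count stays at 1.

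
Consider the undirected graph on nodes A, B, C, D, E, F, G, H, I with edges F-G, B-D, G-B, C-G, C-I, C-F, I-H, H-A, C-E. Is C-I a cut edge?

Yes

Removing C-I leaves no path between C and I: the component count goes from 1 to 2. So it is a bridge.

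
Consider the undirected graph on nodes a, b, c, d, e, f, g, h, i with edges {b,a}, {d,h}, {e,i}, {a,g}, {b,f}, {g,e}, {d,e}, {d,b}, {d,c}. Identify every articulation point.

b, d, e

Removing b increases the component count from 1 to 2, so b is a cut vertex.
Removing d increases the component count from 1 to 3, so d is a cut vertex.
Removing e increases the component count from 1 to 2, so e is a cut vertex.
By contrast removing a leaves 1 component; it is not a cut vertex. No other vertex is a cut vertex either.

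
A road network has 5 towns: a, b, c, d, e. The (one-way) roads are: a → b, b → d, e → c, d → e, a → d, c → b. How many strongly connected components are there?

2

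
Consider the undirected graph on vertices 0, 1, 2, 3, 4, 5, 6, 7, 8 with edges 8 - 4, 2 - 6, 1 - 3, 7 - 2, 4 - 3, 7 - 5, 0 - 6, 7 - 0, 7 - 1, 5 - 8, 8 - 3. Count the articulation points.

1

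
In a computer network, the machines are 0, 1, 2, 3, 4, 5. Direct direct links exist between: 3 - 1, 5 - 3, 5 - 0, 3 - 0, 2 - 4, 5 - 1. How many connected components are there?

Starting from 2 we can reach 2, 4. That is one component of size 2.
Starting from 0 we can reach 0, 1, 3, 5. That is one component of size 4.
Total: 2 components.

2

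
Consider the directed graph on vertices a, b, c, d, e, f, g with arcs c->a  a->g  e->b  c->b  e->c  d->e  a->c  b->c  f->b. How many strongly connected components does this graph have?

{a, b, c} are all mutually reachable — one SCC of size 3.
{e} is an SCC by itself.
{g} is an SCC by itself.
{f} is an SCC by itself.
{d} is an SCC by itself.
That gives 5 strongly connected components.

5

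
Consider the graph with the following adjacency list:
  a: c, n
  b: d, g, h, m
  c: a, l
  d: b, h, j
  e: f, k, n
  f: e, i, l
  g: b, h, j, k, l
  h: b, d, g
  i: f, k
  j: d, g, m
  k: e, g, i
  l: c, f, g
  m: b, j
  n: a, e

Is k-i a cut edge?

No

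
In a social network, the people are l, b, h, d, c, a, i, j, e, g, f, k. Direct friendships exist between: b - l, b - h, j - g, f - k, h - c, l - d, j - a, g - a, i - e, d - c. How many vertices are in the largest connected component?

5

Starting from f we can reach f, k. That is one component of size 2.
Starting from e we can reach e, i. That is one component of size 2.
Starting from a we can reach a, g, j. That is one component of size 3.
Starting from b we can reach b, c, d, h, l. That is one component of size 5.
The largest has 5 vertices.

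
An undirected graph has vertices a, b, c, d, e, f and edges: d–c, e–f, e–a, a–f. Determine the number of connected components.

3

b is isolated — a component by itself.
Starting from c we can reach c, d. That is one component of size 2.
Starting from a we can reach a, e, f. That is one component of size 3.
Total: 3 components.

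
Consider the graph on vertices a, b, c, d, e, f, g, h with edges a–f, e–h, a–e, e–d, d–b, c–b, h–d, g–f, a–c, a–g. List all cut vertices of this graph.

Removing a increases the component count from 1 to 2, so a is a cut vertex.
By contrast removing g leaves 1 component; it is not a cut vertex. No other vertex is a cut vertex either.

a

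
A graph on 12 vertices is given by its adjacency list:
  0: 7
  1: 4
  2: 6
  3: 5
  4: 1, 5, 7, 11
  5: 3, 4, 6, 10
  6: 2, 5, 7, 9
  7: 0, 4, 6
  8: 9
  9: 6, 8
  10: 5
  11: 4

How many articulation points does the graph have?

Removing 4 increases the component count from 1 to 3, so 4 is a cut vertex.
Removing 5 increases the component count from 1 to 3, so 5 is a cut vertex.
Removing 6 increases the component count from 1 to 3, so 6 is a cut vertex.
Likewise 7, 9 are cut vertices.
By contrast removing 2 leaves 1 component; it is not a cut vertex. No other vertex is a cut vertex either.

5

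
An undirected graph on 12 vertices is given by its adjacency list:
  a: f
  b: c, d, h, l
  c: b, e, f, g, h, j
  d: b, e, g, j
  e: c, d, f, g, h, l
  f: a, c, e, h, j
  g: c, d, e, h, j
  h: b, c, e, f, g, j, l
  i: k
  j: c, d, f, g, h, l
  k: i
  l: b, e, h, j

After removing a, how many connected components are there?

2

With a gone, the remaining components are: {i, k}; {b, c, d, e, f, g, h, j, l}.
That is 2 components.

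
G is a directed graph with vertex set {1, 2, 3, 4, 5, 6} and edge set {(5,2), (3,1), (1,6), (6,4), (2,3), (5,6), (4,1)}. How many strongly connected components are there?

4

{1, 4, 6} are all mutually reachable — one SCC of size 3.
{3} is an SCC by itself.
{5} is an SCC by itself.
{2} is an SCC by itself.
That gives 4 strongly connected components.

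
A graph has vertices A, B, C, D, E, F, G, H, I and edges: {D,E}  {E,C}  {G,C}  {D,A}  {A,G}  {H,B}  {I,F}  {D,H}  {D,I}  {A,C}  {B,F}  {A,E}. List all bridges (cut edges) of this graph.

The edges on the cycle D-H-B-F-I-D are not bridges since each lies on that cycle.
Every edge lies on some cycle, so there are no bridges.

none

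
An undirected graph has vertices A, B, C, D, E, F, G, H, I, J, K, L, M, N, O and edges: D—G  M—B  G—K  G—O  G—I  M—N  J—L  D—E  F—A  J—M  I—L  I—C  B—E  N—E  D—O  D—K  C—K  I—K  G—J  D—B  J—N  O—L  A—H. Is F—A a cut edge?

Yes

Removing F—A leaves no path between F and A: the component count goes from 2 to 3. So it is a bridge.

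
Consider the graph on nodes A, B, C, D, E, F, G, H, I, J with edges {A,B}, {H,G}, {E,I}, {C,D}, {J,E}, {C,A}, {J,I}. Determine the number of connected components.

F is isolated — a component by itself.
Starting from G we can reach G, H. That is one component of size 2.
Starting from E we can reach E, I, J. That is one component of size 3.
Starting from A we can reach A, B, C, D. That is one component of size 4.
Total: 4 components.

4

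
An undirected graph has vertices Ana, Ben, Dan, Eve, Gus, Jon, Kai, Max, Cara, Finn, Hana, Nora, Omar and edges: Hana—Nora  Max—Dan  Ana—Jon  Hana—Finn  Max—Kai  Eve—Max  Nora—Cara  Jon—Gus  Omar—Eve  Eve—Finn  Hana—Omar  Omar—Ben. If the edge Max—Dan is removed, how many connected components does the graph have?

Before removal there are 2 components.
Max—Dan is a bridge — removing it separates Max's side from Dan's side.
After removal: 3 components.

3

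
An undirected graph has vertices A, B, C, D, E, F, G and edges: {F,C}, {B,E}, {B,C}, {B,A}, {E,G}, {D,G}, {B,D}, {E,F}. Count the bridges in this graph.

1

The edges on the cycle B-E-F-C-B are not bridges since each lies on that cycle.
But removing A-B disconnects A from B — this is a bridge.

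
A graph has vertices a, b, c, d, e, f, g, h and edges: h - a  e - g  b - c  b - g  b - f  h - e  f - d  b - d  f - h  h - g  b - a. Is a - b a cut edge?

After removing a - b, the path a-h-f-b still connects them, so the edge is not a bridge.

No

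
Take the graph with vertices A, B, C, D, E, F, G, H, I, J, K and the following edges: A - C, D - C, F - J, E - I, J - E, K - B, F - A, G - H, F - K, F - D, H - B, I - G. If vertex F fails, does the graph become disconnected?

Deleting F raises the number of components from 1 to 2, so F is a cut vertex.

Yes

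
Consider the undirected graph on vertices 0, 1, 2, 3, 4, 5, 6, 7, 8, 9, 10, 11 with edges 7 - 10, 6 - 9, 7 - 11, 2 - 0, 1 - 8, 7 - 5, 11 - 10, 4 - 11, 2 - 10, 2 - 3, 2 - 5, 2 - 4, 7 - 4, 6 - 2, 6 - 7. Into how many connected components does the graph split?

Starting from 1 we can reach 1, 8. That is one component of size 2.
Starting from 0 we can reach 0, 2, 3, 4, 5, 6, 7, 9, 10, 11. That is one component of size 10.
Total: 2 components.

2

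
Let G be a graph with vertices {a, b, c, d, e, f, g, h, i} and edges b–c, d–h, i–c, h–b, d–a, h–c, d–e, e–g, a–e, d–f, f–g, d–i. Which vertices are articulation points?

d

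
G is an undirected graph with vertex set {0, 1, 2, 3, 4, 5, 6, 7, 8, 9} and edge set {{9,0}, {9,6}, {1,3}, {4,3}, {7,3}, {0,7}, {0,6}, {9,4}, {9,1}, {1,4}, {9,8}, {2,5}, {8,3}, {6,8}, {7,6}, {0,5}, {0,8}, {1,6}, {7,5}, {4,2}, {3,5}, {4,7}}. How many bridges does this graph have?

The edges on the cycle 4-7-3-5-2-4 are not bridges since each lies on that cycle.
Every edge lies on some cycle, so there are no bridges.

0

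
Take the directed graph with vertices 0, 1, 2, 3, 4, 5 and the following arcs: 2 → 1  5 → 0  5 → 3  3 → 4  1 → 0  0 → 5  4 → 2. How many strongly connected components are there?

1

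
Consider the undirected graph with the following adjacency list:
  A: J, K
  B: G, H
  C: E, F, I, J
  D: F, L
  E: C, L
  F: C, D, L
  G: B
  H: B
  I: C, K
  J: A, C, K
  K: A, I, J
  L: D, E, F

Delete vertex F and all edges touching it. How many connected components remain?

2

With F gone, the remaining components are: {B, G, H}; {A, C, D, E, I, J, K, L}.
That is 2 components.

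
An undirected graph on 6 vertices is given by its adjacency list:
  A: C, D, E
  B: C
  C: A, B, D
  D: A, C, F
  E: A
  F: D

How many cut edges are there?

3

The edges on the cycle C-D-A-C are not bridges since each lies on that cycle.
But removing B-C disconnects B from C; removing A-E disconnects A from E; removing F-D disconnects F from D — these are bridges.
That makes 3 bridges.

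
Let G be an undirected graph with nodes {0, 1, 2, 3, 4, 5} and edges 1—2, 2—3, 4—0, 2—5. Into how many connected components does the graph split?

2

Starting from 0 we can reach 0, 4. That is one component of size 2.
Starting from 1 we can reach 1, 2, 3, 5. That is one component of size 4.
Total: 2 components.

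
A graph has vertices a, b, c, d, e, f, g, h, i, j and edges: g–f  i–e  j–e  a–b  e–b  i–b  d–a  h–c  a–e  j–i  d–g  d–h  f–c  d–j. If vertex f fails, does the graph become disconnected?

No

Deleting f leaves 1 component (was 1) (its neighbors c, g remain connected to each other), so f is not a cut vertex.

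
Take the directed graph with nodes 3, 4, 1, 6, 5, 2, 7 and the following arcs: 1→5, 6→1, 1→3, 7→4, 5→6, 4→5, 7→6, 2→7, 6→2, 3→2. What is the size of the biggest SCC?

{1, 2, 3, 4, 5, 6, 7} are all mutually reachable — one SCC of size 7.
The largest has 7 vertices.

7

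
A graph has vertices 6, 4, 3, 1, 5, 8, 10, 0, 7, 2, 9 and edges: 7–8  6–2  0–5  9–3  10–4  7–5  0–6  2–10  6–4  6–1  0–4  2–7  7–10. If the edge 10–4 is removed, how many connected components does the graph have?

10 and 4 are still connected via 10-2-6-4, so the component count stays at 2.

2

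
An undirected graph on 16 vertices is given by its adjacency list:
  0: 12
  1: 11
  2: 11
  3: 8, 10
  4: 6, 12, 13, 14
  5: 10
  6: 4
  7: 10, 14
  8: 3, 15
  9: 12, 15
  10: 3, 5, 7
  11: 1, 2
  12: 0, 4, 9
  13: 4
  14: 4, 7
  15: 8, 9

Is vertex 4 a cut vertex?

Deleting 4 raises the number of components from 2 to 4, so 4 is a cut vertex.

Yes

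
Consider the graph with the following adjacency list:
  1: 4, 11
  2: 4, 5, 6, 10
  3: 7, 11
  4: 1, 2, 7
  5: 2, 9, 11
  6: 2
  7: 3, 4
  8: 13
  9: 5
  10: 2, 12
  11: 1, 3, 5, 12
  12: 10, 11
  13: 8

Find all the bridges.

The edges on the cycle 11-1-4-7-3-11 are not bridges since each lies on that cycle.
But removing 6-2 disconnects 6 from 2; removing 5-9 disconnects 5 from 9; removing 8-13 disconnects 8 from 13 — these are bridges.

13-8, 2-6, 5-9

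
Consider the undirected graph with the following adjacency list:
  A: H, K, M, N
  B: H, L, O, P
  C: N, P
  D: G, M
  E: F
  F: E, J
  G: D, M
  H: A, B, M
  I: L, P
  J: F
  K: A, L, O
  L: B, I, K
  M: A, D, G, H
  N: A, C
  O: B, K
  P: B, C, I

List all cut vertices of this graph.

F, M

Removing F increases the component count from 2 to 3, so F is a cut vertex.
Removing M increases the component count from 2 to 3, so M is a cut vertex.
By contrast removing O leaves 2 components; it is not a cut vertex. No other vertex is a cut vertex either.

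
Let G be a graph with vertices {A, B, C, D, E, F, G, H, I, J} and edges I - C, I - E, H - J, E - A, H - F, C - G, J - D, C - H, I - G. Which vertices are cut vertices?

C, E, H, I, J

Removing C increases the component count from 2 to 3, so C is a cut vertex.
Removing E increases the component count from 2 to 3, so E is a cut vertex.
Removing H increases the component count from 2 to 4, so H is a cut vertex.
Likewise I, J are cut vertices.
By contrast removing D leaves 2 components; it is not a cut vertex. No other vertex is a cut vertex either.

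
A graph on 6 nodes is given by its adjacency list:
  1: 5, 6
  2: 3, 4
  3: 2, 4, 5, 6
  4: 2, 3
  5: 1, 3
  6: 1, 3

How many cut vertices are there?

Removing 3 increases the component count from 1 to 2, so 3 is a cut vertex.
By contrast removing 1 leaves 1 component; it is not a cut vertex. No other vertex is a cut vertex either.

1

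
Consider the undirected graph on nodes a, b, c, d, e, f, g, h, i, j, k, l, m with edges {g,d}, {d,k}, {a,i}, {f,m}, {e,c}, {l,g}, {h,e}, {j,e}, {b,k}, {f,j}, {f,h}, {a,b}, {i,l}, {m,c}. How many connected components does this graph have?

2

Starting from c we can reach c, e, f, h, j, m. That is one component of size 6.
Starting from a we can reach a, b, d, g, i, k, l. That is one component of size 7.
Total: 2 components.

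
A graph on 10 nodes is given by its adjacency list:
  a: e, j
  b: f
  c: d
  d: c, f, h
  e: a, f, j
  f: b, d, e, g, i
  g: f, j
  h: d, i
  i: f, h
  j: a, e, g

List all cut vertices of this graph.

d, f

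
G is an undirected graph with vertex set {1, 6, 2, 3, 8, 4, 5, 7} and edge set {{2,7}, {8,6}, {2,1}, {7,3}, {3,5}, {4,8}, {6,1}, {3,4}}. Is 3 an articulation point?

Deleting 3 raises the number of components from 1 to 2, so 3 is a cut vertex.

Yes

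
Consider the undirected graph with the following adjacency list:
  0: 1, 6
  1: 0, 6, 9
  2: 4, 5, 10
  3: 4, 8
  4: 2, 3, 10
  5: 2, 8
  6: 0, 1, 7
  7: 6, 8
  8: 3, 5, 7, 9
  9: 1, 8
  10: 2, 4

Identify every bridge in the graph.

none

The edges on the cycle 6-0-1-6 are not bridges since each lies on that cycle.
Every edge lies on some cycle, so there are no bridges.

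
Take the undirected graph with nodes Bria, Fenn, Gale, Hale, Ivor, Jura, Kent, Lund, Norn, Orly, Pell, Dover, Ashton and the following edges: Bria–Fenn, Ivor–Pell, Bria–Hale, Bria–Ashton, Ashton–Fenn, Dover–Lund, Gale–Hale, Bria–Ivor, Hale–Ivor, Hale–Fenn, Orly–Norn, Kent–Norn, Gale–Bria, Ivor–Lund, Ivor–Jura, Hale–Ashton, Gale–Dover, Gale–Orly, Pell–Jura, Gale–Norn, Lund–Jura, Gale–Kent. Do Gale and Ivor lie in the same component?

Yes

From Gale we can reach Bria, Fenn, Gale, Hale, Ivor, Jura, Kent, Lund, Norn, Orly, Pell, Dover, Ashton, which includes Ivor.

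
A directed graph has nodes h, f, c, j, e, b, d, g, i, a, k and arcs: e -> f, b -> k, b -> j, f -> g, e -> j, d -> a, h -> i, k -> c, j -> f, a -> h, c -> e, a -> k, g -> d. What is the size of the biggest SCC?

8

{a, c, d, e, f, g, j, k} are all mutually reachable — one SCC of size 8.
{b} is an SCC by itself.
{h} is an SCC by itself.
{i} is an SCC by itself.
The largest has 8 vertices.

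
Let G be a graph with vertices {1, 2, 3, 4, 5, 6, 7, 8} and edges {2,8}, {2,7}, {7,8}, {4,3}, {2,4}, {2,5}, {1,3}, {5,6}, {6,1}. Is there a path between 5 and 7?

From 5 we can reach 1, 2, 3, 4, 5, 6, 7, 8, which includes 7.

Yes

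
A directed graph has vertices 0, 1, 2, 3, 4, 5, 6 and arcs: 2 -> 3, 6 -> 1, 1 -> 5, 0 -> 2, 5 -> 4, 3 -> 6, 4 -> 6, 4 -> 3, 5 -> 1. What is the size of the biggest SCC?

5

{1, 3, 4, 5, 6} are all mutually reachable — one SCC of size 5.
{2} is an SCC by itself.
{0} is an SCC by itself.
The largest has 5 vertices.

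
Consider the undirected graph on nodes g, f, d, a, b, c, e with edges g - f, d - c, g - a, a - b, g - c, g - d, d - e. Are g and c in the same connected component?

From g we can reach a, b, c, d, e, f, g, which includes c.

Yes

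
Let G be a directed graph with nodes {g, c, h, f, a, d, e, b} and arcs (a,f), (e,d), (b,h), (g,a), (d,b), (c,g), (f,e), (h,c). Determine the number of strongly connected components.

{a, b, c, d, e, f, g, h} are all mutually reachable — one SCC of size 8.
That gives 1 strongly connected component.

1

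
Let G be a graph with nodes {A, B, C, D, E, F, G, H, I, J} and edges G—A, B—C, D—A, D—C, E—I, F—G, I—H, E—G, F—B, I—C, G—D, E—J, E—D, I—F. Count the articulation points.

Removing E increases the component count from 1 to 2, so E is a cut vertex.
Removing I increases the component count from 1 to 2, so I is a cut vertex.
By contrast removing C leaves 1 component; it is not a cut vertex. No other vertex is a cut vertex either.

2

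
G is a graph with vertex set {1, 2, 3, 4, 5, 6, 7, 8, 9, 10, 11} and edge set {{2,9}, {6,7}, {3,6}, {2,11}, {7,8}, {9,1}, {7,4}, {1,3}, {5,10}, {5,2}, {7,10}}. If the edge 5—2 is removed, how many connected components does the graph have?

1

5 and 2 are still connected via 5-10-7-6-3-1-9-2, so the component count stays at 1.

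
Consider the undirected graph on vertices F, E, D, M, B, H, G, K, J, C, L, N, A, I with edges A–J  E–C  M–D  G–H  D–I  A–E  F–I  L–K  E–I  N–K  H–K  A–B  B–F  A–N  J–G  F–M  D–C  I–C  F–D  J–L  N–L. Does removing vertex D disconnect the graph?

Deleting D leaves 1 component (was 1) (its neighbors C, F, I, M remain connected to each other), so D is not a cut vertex.

No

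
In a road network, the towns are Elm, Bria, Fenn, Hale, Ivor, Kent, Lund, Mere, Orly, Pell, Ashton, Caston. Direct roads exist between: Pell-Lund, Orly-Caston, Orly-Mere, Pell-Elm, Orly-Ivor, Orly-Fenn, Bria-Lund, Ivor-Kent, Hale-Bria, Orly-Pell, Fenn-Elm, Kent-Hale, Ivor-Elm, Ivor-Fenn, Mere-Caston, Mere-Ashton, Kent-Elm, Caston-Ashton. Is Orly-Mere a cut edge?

After removing Orly-Mere, the path Orly-Caston-Mere still connects them, so the edge is not a bridge.

No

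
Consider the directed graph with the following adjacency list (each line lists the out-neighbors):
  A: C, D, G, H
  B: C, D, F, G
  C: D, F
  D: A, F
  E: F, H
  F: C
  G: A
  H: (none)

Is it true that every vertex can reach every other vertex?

There is no directed path from B to E, so the graph is not strongly connected.

No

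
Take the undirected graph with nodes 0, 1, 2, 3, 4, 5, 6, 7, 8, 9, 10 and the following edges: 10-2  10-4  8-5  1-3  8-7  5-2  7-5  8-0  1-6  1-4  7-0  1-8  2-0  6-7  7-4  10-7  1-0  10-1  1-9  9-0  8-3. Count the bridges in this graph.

The edges on the cycle 1-8-3-1 are not bridges since each lies on that cycle.
Every edge lies on some cycle, so there are no bridges.

0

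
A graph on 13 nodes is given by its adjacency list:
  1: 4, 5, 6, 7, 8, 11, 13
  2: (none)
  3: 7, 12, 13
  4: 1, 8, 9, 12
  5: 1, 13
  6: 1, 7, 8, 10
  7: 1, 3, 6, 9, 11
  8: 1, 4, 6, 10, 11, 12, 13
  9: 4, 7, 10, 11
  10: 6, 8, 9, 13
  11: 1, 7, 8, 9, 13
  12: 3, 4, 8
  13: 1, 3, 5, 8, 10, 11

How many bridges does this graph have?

0

The edges on the cycle 6-8-10-6 are not bridges since each lies on that cycle.
Every edge lies on some cycle, so there are no bridges.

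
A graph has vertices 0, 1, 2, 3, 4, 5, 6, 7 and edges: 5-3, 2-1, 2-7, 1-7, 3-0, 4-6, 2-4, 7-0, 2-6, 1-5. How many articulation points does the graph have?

Removing 2 increases the component count from 1 to 2, so 2 is a cut vertex.
By contrast removing 4 leaves 1 component; it is not a cut vertex. No other vertex is a cut vertex either.

1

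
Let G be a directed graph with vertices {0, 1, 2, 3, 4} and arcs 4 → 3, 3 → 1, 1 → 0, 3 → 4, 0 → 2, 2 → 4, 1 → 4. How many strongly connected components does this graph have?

1

{0, 1, 2, 3, 4} are all mutually reachable — one SCC of size 5.
That gives 1 strongly connected component.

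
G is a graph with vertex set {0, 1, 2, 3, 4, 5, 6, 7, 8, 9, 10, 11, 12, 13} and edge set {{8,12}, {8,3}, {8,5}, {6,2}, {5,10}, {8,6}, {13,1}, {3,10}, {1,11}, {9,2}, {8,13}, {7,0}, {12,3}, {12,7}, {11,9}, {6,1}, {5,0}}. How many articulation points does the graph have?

Removing 8 increases the component count from 2 to 3, so 8 is a cut vertex.
By contrast removing 10 leaves 2 components; it is not a cut vertex. No other vertex is a cut vertex either.

1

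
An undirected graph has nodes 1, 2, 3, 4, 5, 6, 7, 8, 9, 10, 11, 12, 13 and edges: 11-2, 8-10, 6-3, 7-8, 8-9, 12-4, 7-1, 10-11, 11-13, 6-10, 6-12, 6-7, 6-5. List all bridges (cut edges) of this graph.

The edges on the cycle 6-7-8-10-6 are not bridges since each lies on that cycle.
But removing 7-1 disconnects 7 from 1; removing 12-4 disconnects 12 from 4; removing 11-13 disconnects 11 from 13; removing 6-5 disconnects 6 from 5 — these are bridges.
In total 9 edges are bridges.

1-7, 10-11, 11-13, 11-2, 12-4, 12-6, 3-6, 5-6, 8-9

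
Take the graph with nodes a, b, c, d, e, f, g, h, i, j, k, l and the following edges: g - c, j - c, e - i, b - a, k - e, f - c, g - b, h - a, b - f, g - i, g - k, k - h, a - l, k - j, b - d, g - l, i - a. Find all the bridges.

b-d

The edges on the cycle g-k-h-a-b-g are not bridges since each lies on that cycle.
But removing d - b disconnects d from b — this is a bridge.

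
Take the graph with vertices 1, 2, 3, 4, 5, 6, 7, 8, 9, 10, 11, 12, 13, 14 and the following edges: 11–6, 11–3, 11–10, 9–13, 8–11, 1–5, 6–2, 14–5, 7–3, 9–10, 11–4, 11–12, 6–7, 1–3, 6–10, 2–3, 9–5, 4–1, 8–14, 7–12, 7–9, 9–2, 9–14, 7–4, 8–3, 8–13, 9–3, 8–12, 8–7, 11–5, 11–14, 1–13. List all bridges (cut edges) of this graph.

The edges on the cycle 8-11-6-10-9-7-8 are not bridges since each lies on that cycle.
Every edge lies on some cycle, so there are no bridges.

none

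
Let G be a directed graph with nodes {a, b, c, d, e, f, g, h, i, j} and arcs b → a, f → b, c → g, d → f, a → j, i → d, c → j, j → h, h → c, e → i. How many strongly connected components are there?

8

{c, h, j} are all mutually reachable — one SCC of size 3.
{d} is an SCC by itself.
{f} is an SCC by itself.
{b} is an SCC by itself.
{i} is an SCC by itself.
(and 3 more singleton SCCs)
That gives 8 strongly connected components.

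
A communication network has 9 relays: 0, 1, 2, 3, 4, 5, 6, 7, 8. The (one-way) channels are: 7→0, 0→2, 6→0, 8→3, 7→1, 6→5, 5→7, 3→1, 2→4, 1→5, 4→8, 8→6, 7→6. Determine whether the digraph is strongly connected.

From 3 we can reach every vertex (0, 1, 2, 3, 4, 5, 6, 7, 8), and every vertex can reach 3 (0, 1, 2, 3, 4, 5, 6, 7, 8). So the whole graph is one strongly connected component.

Yes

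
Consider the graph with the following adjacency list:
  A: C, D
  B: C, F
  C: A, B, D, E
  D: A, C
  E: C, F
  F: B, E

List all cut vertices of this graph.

Removing C increases the component count from 1 to 2, so C is a cut vertex.
By contrast removing E leaves 1 component; it is not a cut vertex. No other vertex is a cut vertex either.

C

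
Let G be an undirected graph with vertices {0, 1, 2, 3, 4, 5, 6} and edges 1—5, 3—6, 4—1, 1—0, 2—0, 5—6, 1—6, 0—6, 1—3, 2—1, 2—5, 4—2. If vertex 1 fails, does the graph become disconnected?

Deleting 1 leaves 1 component (was 1) (its neighbors 0, 2, 3, 4, 5, 6 remain connected to each other), so 1 is not a cut vertex.

No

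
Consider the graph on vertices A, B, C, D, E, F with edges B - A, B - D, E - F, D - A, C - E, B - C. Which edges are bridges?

The edges on the cycle B-D-A-B are not bridges since each lies on that cycle.
But removing C - E disconnects C from E; removing E - F disconnects E from F; removing B - C disconnects B from C — these are bridges.

B-C, C-E, E-F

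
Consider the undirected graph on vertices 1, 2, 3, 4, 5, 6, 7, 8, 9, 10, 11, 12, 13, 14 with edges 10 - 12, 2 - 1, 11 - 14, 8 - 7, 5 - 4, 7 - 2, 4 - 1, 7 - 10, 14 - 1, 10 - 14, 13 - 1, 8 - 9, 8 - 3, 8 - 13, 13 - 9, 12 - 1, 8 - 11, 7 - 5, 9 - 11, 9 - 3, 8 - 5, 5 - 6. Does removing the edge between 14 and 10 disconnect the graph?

No

After removing 14 - 10, the path 14-1-12-10 still connects them, so the edge is not a bridge.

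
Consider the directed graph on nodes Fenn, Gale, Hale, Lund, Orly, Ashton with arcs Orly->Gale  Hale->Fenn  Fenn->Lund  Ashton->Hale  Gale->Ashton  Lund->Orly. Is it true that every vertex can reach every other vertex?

From Orly we can reach every vertex (Fenn, Gale, Hale, Lund, Orly, Ashton), and every vertex can reach Orly (Fenn, Gale, Hale, Lund, Orly, Ashton). So the whole graph is one strongly connected component.

Yes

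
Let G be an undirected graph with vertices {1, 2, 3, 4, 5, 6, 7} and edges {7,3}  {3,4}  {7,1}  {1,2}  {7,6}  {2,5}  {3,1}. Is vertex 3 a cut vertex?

Deleting 3 raises the number of components from 1 to 2, so 3 is a cut vertex.

Yes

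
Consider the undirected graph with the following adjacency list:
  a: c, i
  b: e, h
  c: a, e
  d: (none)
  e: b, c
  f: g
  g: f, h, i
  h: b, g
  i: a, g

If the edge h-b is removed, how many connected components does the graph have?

h and b are still connected via h-g-i-a-c-e-b, so the component count stays at 2.

2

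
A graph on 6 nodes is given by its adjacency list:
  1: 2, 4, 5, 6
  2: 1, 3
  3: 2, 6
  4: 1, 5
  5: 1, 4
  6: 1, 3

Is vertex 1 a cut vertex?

Yes

Deleting 1 raises the number of components from 1 to 2, so 1 is a cut vertex.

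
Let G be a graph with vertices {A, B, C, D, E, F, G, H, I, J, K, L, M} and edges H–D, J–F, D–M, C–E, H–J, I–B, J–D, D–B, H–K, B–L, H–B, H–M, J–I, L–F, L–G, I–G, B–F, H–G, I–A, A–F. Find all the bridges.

C-E, H-K

The edges on the cycle J-I-B-L-F-J are not bridges since each lies on that cycle.
But removing C–E disconnects C from E; removing K–H disconnects K from H — these are bridges.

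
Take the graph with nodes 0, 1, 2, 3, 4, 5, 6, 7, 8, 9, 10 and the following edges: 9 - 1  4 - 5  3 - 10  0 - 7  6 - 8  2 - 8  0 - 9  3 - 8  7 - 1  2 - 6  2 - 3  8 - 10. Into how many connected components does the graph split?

3

Starting from 4 we can reach 4, 5. That is one component of size 2.
Starting from 0 we can reach 0, 1, 7, 9. That is one component of size 4.
Starting from 2 we can reach 2, 3, 6, 8, 10. That is one component of size 5.
Total: 3 components.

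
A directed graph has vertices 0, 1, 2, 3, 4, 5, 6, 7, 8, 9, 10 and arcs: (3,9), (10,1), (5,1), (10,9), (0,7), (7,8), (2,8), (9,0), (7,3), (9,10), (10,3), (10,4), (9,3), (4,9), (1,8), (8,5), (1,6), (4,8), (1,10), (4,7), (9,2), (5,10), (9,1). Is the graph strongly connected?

No

There is no directed path from 6 to 7, so the graph is not strongly connected.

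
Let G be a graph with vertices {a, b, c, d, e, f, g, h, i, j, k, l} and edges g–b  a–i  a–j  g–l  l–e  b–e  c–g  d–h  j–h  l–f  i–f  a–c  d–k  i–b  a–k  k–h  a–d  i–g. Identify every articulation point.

Removing a increases the component count from 1 to 2, so a is a cut vertex.
By contrast removing j leaves 1 component; it is not a cut vertex. No other vertex is a cut vertex either.

a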